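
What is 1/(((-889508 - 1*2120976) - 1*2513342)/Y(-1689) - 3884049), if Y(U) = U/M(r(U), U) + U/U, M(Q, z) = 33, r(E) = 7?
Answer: -276/1041616481 ≈ -2.6497e-7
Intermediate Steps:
Y(U) = 1 + U/33 (Y(U) = U/33 + U/U = U*(1/33) + 1 = U/33 + 1 = 1 + U/33)
1/(((-889508 - 1*2120976) - 1*2513342)/Y(-1689) - 3884049) = 1/(((-889508 - 1*2120976) - 1*2513342)/(1 + (1/33)*(-1689)) - 3884049) = 1/(((-889508 - 2120976) - 2513342)/(1 - 563/11) - 3884049) = 1/((-3010484 - 2513342)/(-552/11) - 3884049) = 1/(-5523826*(-11/552) - 3884049) = 1/(30381043/276 - 3884049) = 1/(-1041616481/276) = -276/1041616481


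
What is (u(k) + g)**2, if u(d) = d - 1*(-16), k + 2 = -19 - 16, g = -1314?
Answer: 1782225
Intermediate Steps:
k = -37 (k = -2 + (-19 - 16) = -2 - 35 = -37)
u(d) = 16 + d (u(d) = d + 16 = 16 + d)
(u(k) + g)**2 = ((16 - 37) - 1314)**2 = (-21 - 1314)**2 = (-1335)**2 = 1782225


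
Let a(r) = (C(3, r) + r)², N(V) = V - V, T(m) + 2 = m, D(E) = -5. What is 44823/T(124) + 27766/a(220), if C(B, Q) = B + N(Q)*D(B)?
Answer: 2232390419/6066938 ≈ 367.96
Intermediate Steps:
T(m) = -2 + m
N(V) = 0
C(B, Q) = B (C(B, Q) = B + 0*(-5) = B + 0 = B)
a(r) = (3 + r)²
44823/T(124) + 27766/a(220) = 44823/(-2 + 124) + 27766/((3 + 220)²) = 44823/122 + 27766/(223²) = 44823*(1/122) + 27766/49729 = 44823/122 + 27766*(1/49729) = 44823/122 + 27766/49729 = 2232390419/6066938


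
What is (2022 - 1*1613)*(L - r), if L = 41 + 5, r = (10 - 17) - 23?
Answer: 31084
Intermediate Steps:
r = -30 (r = -7 - 23 = -30)
L = 46
(2022 - 1*1613)*(L - r) = (2022 - 1*1613)*(46 - 1*(-30)) = (2022 - 1613)*(46 + 30) = 409*76 = 31084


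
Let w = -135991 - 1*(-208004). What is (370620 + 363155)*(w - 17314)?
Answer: 40136758725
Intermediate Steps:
w = 72013 (w = -135991 + 208004 = 72013)
(370620 + 363155)*(w - 17314) = (370620 + 363155)*(72013 - 17314) = 733775*54699 = 40136758725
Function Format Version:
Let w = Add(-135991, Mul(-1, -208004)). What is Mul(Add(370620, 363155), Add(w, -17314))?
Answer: 40136758725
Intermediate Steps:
w = 72013 (w = Add(-135991, 208004) = 72013)
Mul(Add(370620, 363155), Add(w, -17314)) = Mul(Add(370620, 363155), Add(72013, -17314)) = Mul(733775, 54699) = 40136758725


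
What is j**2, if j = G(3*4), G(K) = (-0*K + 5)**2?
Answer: 625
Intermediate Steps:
G(K) = 25 (G(K) = (-1*0 + 5)**2 = (0 + 5)**2 = 5**2 = 25)
j = 25
j**2 = 25**2 = 625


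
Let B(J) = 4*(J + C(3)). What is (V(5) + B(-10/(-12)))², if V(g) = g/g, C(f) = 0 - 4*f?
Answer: 17161/9 ≈ 1906.8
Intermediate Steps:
C(f) = -4*f
V(g) = 1
B(J) = -48 + 4*J (B(J) = 4*(J - 4*3) = 4*(J - 12) = 4*(-12 + J) = -48 + 4*J)
(V(5) + B(-10/(-12)))² = (1 + (-48 + 4*(-10/(-12))))² = (1 + (-48 + 4*(-10*(-1/12))))² = (1 + (-48 + 4*(⅚)))² = (1 + (-48 + 10/3))² = (1 - 134/3)² = (-131/3)² = 17161/9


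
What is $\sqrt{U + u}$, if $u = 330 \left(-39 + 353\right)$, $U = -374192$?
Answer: $2 i \sqrt{67643} \approx 520.17 i$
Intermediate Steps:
$u = 103620$ ($u = 330 \cdot 314 = 103620$)
$\sqrt{U + u} = \sqrt{-374192 + 103620} = \sqrt{-270572} = 2 i \sqrt{67643}$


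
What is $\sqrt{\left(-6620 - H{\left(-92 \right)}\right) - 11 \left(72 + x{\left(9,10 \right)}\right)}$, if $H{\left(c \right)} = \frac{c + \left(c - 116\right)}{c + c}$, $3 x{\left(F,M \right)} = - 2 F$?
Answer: $\frac{i \sqrt{15547586}}{46} \approx 85.718 i$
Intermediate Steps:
$x{\left(F,M \right)} = - \frac{2 F}{3}$ ($x{\left(F,M \right)} = \frac{\left(-2\right) F}{3} = - \frac{2 F}{3}$)
$H{\left(c \right)} = \frac{-116 + 2 c}{2 c}$ ($H{\left(c \right)} = \frac{c + \left(-116 + c\right)}{2 c} = \left(-116 + 2 c\right) \frac{1}{2 c} = \frac{-116 + 2 c}{2 c}$)
$\sqrt{\left(-6620 - H{\left(-92 \right)}\right) - 11 \left(72 + x{\left(9,10 \right)}\right)} = \sqrt{\left(-6620 - \frac{-58 - 92}{-92}\right) - 11 \left(72 - 6\right)} = \sqrt{\left(-6620 - \left(- \frac{1}{92}\right) \left(-150\right)\right) - 11 \left(72 - 6\right)} = \sqrt{\left(-6620 - \frac{75}{46}\right) - 726} = \sqrt{- \frac{304595}{46} - 726} = \sqrt{- \frac{337991}{46}} = \frac{i \sqrt{15547586}}{46}$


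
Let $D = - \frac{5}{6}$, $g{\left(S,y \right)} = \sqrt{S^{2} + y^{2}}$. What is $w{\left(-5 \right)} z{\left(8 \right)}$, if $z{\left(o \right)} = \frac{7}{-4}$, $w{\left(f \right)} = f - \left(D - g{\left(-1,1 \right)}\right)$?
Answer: $\frac{175}{24} - \frac{7 \sqrt{2}}{4} \approx 4.8168$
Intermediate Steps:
$D = - \frac{5}{6}$ ($D = \left(-5\right) \frac{1}{6} = - \frac{5}{6} \approx -0.83333$)
$w{\left(f \right)} = \frac{5}{6} + f + \sqrt{2}$ ($w{\left(f \right)} = f - \left(- \frac{5}{6} - \sqrt{\left(-1\right)^{2} + 1^{2}}\right) = f + \left(\sqrt{1 + 1} + \frac{5}{6}\right) = f + \left(\sqrt{2} + \frac{5}{6}\right) = f + \left(\frac{5}{6} + \sqrt{2}\right) = \frac{5}{6} + f + \sqrt{2}$)
$z{\left(o \right)} = - \frac{7}{4}$ ($z{\left(o \right)} = 7 \left(- \frac{1}{4}\right) = - \frac{7}{4}$)
$w{\left(-5 \right)} z{\left(8 \right)} = \left(\frac{5}{6} - 5 + \sqrt{2}\right) \left(- \frac{7}{4}\right) = \left(- \frac{25}{6} + \sqrt{2}\right) \left(- \frac{7}{4}\right) = \frac{175}{24} - \frac{7 \sqrt{2}}{4}$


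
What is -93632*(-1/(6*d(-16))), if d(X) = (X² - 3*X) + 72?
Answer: 5852/141 ≈ 41.504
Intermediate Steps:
d(X) = 72 + X² - 3*X
-93632*(-1/(6*d(-16))) = -93632*(-1/(6*(72 + (-16)² - 3*(-16)))) = -93632*(-1/(6*(72 + 256 + 48))) = -93632/((-6*376)) = -93632/(-2256) = -93632*(-1/2256) = 5852/141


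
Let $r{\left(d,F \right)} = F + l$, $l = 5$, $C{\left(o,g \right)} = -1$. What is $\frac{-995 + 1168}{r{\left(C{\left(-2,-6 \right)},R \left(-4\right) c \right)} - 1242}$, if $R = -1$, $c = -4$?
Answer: $- \frac{173}{1253} \approx -0.13807$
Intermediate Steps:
$r{\left(d,F \right)} = 5 + F$ ($r{\left(d,F \right)} = F + 5 = 5 + F$)
$\frac{-995 + 1168}{r{\left(C{\left(-2,-6 \right)},R \left(-4\right) c \right)} - 1242} = \frac{-995 + 1168}{\left(5 + \left(-1\right) \left(-4\right) \left(-4\right)\right) - 1242} = \frac{173}{\left(5 + 4 \left(-4\right)\right) - 1242} = \frac{173}{\left(5 - 16\right) - 1242} = \frac{173}{-11 - 1242} = \frac{173}{-1253} = 173 \left(- \frac{1}{1253}\right) = - \frac{173}{1253}$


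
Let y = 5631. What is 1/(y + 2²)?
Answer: 1/5635 ≈ 0.00017746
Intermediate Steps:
1/(y + 2²) = 1/(5631 + 2²) = 1/(5631 + 4) = 1/5635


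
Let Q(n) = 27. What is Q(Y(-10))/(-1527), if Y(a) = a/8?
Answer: -9/509 ≈ -0.017682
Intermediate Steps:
Y(a) = a/8 (Y(a) = a*(⅛) = a/8)
Q(Y(-10))/(-1527) = 27/(-1527) = 27*(-1/1527) = -9/509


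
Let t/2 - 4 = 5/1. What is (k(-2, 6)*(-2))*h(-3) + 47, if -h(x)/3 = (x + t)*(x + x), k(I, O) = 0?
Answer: 47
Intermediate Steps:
t = 18 (t = 8 + 2*(5/1) = 8 + 2*(5*1) = 8 + 2*5 = 8 + 10 = 18)
h(x) = -6*x*(18 + x) (h(x) = -3*(x + 18)*(x + x) = -3*(18 + x)*2*x = -6*x*(18 + x))
(k(-2, 6)*(-2))*h(-3) + 47 = (0*(-2))*(-6*(-3)*(18 - 3)) + 47 = 0*(-6*(-3)*15) + 47 = 0*270 + 47 = 0 + 47 = 47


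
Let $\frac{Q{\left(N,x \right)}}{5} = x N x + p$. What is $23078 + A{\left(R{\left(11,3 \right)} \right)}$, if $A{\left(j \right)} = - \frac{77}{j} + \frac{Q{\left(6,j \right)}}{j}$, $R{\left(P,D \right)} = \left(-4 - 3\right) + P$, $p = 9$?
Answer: $23190$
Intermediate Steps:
$R{\left(P,D \right)} = -7 + P$
$Q{\left(N,x \right)} = 45 + 5 N x^{2}$ ($Q{\left(N,x \right)} = 5 \left(x N x + 9\right) = 5 \left(N x x + 9\right) = 5 \left(N x^{2} + 9\right) = 5 \left(9 + N x^{2}\right) = 45 + 5 N x^{2}$)
$A{\left(j \right)} = - \frac{77}{j} + \frac{45 + 30 j^{2}}{j}$ ($A{\left(j \right)} = - \frac{77}{j} + \frac{45 + 5 \cdot 6 j^{2}}{j} = - \frac{77}{j} + \frac{45 + 30 j^{2}}{j}$)
$23078 + A{\left(R{\left(11,3 \right)} \right)} = 23078 - \left(- 30 \left(-7 + 11\right) + \frac{32}{-7 + 11}\right) = 23078 + \left(- \frac{32}{4} + 30 \cdot 4\right) = 23078 + \left(\left(-32\right) \frac{1}{4} + 120\right) = 23078 + \left(-8 + 120\right) = 23078 + 112 = 23190$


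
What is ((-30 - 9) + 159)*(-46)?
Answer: -5520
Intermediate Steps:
((-30 - 9) + 159)*(-46) = (-39 + 159)*(-46) = 120*(-46) = -5520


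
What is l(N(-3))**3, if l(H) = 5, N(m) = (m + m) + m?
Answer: 125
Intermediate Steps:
N(m) = 3*m (N(m) = 2*m + m = 3*m)
l(N(-3))**3 = 5**3 = 125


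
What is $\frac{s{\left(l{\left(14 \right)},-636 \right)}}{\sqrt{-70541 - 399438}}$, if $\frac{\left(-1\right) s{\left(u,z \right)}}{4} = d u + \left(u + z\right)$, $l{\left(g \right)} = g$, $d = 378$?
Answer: $\frac{18680 i \sqrt{469979}}{469979} \approx 27.248 i$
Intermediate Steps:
$s{\left(u,z \right)} = - 1516 u - 4 z$ ($s{\left(u,z \right)} = - 4 \left(378 u + \left(u + z\right)\right) = - 4 \left(z + 379 u\right) = - 1516 u - 4 z$)
$\frac{s{\left(l{\left(14 \right)},-636 \right)}}{\sqrt{-70541 - 399438}} = \frac{\left(-1516\right) 14 - -2544}{\sqrt{-70541 - 399438}} = \frac{-21224 + 2544}{\sqrt{-469979}} = - \frac{18680}{i \sqrt{469979}} = - 18680 \left(- \frac{i \sqrt{469979}}{469979}\right) = \frac{18680 i \sqrt{469979}}{469979}$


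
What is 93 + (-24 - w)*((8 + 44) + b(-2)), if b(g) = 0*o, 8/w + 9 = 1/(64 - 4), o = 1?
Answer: -597585/539 ≈ -1108.7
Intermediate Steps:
w = -480/539 (w = 8/(-9 + 1/(64 - 4)) = 8/(-9 + 1/60) = 8/(-539/60) = 8*(-60/539) = -480/539 ≈ -0.89054)
b(g) = 0 (b(g) = 0*1 = 0)
93 + (-24 - w)*((8 + 44) + b(-2)) = 93 + (-24 - 1*(-480/539))*((8 + 44) + 0) = 93 + (-24 + 480/539)*(52 + 0) = 93 - 12456/539*52 = 93 - 647712/539 = -597585/539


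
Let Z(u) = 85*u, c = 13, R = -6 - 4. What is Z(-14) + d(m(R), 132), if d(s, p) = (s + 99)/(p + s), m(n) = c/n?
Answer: -1554353/1307 ≈ -1189.3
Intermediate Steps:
R = -10
m(n) = 13/n
d(s, p) = (99 + s)/(p + s)
Z(-14) + d(m(R), 132) = 85*(-14) + (99 + 13/(-10))/(132 + 13/(-10)) = -1190 + (99 + 13*(-⅒))/(132 + 13*(-⅒)) = -1190 + (99 - 13/10)/(132 - 13/10) = -1190 + (977/10)/(1307/10) = -1190 + (10/1307)*(977/10) = -1190 + 977/1307 = -1554353/1307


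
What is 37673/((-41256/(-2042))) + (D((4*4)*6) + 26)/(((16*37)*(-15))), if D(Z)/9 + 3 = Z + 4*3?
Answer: 28461789271/15264720 ≈ 1864.5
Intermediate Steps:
D(Z) = 81 + 9*Z (D(Z) = -27 + 9*(Z + 4*3) = -27 + 9*(Z + 12) = -27 + 9*(12 + Z) = -27 + (108 + 9*Z) = 81 + 9*Z)
37673/((-41256/(-2042))) + (D((4*4)*6) + 26)/(((16*37)*(-15))) = 37673/((-41256/(-2042))) + ((81 + 9*((4*4)*6)) + 26)/(((16*37)*(-15))) = 37673/((-41256*(-1/2042))) + ((81 + 9*(16*6)) + 26)/((592*(-15))) = 37673/(20628/1021) + ((81 + 9*96) + 26)/(-8880) = 37673*(1021/20628) + ((81 + 864) + 26)*(-1/8880) = 38464133/20628 + (945 + 26)*(-1/8880) = 38464133/20628 + 971*(-1/8880) = 38464133/20628 - 971/8880 = 28461789271/15264720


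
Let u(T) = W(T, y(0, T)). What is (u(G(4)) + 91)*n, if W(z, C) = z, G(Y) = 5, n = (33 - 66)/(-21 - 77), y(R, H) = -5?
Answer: 1584/49 ≈ 32.327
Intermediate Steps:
n = 33/98 (n = -33/(-98) = -33*(-1/98) = 33/98 ≈ 0.33673)
u(T) = T
(u(G(4)) + 91)*n = (5 + 91)*(33/98) = 96*(33/98) = 1584/49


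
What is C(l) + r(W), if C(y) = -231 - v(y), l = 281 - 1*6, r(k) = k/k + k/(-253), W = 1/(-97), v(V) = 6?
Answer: -5791675/24541 ≈ -236.00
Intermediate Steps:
W = -1/97 ≈ -0.010309
r(k) = 1 - k/253 (r(k) = 1 + k*(-1/253) = 1 - k/253)
l = 275 (l = 281 - 6 = 275)
C(y) = -237 (C(y) = -231 - 1*6 = -231 - 6 = -237)
C(l) + r(W) = -237 + (1 - 1/253*(-1/97)) = -237 + (1 + 1/24541) = -237 + 24542/24541 = -5791675/24541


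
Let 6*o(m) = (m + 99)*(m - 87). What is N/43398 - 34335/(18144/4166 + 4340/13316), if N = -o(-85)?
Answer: -2214126876907097/301870998153 ≈ -7334.7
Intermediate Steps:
o(m) = (-87 + m)*(99 + m)/6 (o(m) = ((m + 99)*(m - 87))/6 = ((99 + m)*(-87 + m))/6 = ((-87 + m)*(99 + m))/6 = (-87 + m)*(99 + m)/6)
N = 1204/3 (N = -(-2871/2 + 2*(-85) + (1/6)*(-85)**2) = -(-2871/2 - 170 + (1/6)*7225) = -(-2871/2 - 170 + 7225/6) = -1*(-1204/3) = 1204/3 ≈ 401.33)
N/43398 - 34335/(18144/4166 + 4340/13316) = (1204/3)/43398 - 34335/(18144/4166 + 4340/13316) = (1204/3)*(1/43398) - 34335/(18144*(1/4166) + 4340*(1/13316)) = 602/65097 - 34335/(9072/2083 + 1085/3329) = 602/65097 - 34335/32460743/6934307 = 602/65097 - 34335*6934307/32460743 = 602/65097 - 34012775835/4637249 = -2214126876907097/301870998153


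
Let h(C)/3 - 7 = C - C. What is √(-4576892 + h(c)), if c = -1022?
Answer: I*√4576871 ≈ 2139.4*I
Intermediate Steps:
h(C) = 21 (h(C) = 21 + 3*(C - C) = 21 + 3*0 = 21 + 0 = 21)
√(-4576892 + h(c)) = √(-4576892 + 21) = √(-4576871) = I*√4576871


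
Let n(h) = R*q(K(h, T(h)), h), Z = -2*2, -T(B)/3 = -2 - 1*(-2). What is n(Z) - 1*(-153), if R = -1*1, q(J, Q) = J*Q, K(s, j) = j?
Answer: 153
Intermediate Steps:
T(B) = 0 (T(B) = -3*(-2 - 1*(-2)) = -3*(-2 + 2) = -3*0 = 0)
Z = -4
R = -1
n(h) = 0 (n(h) = -0*h = -1*0 = 0)
n(Z) - 1*(-153) = 0 - 1*(-153) = 0 + 153 = 153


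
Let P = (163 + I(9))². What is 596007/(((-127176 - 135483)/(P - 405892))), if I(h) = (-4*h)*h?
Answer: 75488458599/87553 ≈ 8.6220e+5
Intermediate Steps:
I(h) = -4*h²
P = 25921 (P = (163 - 4*9²)² = (163 - 4*81)² = (163 - 324)² = (-161)² = 25921)
596007/(((-127176 - 135483)/(P - 405892))) = 596007/(((-127176 - 135483)/(25921 - 405892))) = 596007/((-262659/(-379971))) = 596007/((-262659*(-1/379971))) = 596007/(87553/126657) = 596007*(126657/87553) = 75488458599/87553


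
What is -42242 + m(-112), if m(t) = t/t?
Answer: -42241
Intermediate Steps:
m(t) = 1
-42242 + m(-112) = -42242 + 1 = -42241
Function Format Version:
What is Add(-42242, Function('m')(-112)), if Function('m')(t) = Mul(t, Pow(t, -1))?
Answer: -42241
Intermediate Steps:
Function('m')(t) = 1
Add(-42242, Function('m')(-112)) = Add(-42242, 1) = -42241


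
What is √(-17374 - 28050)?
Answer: 4*I*√2839 ≈ 213.13*I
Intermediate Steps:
√(-17374 - 28050) = √(-45424) = 4*I*√2839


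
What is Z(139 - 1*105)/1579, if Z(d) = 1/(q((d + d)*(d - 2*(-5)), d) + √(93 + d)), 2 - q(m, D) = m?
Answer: -2990/14116217367 - √127/14116217367 ≈ -2.1261e-7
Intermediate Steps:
q(m, D) = 2 - m
Z(d) = 1/(2 + √(93 + d) - 2*d*(10 + d)) (Z(d) = 1/((2 - (d + d)*(d - 2*(-5))) + √(93 + d)) = 1/((2 - 2*d*(d + 10)) + √(93 + d)) = 1/((2 - 2*d*(10 + d)) + √(93 + d)) = 1/(2 + √(93 + d) - 2*d*(10 + d)))
Z(139 - 1*105)/1579 = 1/((2 + √(93 + (139 - 1*105)) - 2*(139 - 1*105)*(10 + (139 - 1*105)))*1579) = (1/1579)/(2 + √(93 + (139 - 105)) - 2*(139 - 105)*(10 + (139 - 105))) = (1/1579)/(2 + √(93 + 34) - 2*34*(10 + 34)) = (1/1579)/(2 + √127 - 2*34*44) = (1/1579)/(2 + √127 - 2992) = (1/1579)/(-2990 + √127) = 1/(1579*(-2990 + √127))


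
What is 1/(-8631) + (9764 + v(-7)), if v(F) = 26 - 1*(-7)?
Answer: 84557906/8631 ≈ 9797.0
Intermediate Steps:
v(F) = 33 (v(F) = 26 + 7 = 33)
1/(-8631) + (9764 + v(-7)) = 1/(-8631) + (9764 + 33) = -1/8631 + 9797 = 84557906/8631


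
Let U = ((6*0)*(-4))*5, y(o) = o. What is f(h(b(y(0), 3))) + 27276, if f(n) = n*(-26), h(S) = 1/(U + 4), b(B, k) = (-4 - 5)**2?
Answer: 54539/2 ≈ 27270.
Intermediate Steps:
b(B, k) = 81 (b(B, k) = (-9)**2 = 81)
U = 0 (U = (0*(-4))*5 = 0*5 = 0)
h(S) = 1/4 (h(S) = 1/(0 + 4) = 1/4)
f(n) = -26*n
f(h(b(y(0), 3))) + 27276 = -26*1/4 + 27276 = -13/2 + 27276 = 54539/2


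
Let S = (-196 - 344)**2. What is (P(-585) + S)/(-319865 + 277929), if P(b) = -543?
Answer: -291057/41936 ≈ -6.9405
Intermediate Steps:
S = 291600 (S = (-540)**2 = 291600)
(P(-585) + S)/(-319865 + 277929) = (-543 + 291600)/(-319865 + 277929) = 291057/(-41936) = 291057*(-1/41936) = -291057/41936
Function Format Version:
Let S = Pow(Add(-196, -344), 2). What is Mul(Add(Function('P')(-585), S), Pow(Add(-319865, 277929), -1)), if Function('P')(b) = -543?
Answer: Rational(-291057, 41936) ≈ -6.9405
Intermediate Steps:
S = 291600 (S = Pow(-540, 2) = 291600)
Mul(Add(Function('P')(-585), S), Pow(Add(-319865, 277929), -1)) = Mul(Add(-543, 291600), Pow(Add(-319865, 277929), -1)) = Mul(291057, Pow(-41936, -1)) = Mul(291057, Rational(-1, 41936)) = Rational(-291057, 41936)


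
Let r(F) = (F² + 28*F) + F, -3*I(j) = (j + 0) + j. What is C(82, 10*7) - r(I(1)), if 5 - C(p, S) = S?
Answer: -415/9 ≈ -46.111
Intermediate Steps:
C(p, S) = 5 - S
I(j) = -2*j/3 (I(j) = -((j + 0) + j)/3 = -(j + j)/3 = -2*j/3)
r(F) = F² + 29*F
C(82, 10*7) - r(I(1)) = (5 - 10*7) - (-⅔*1)*(29 - ⅔*1) = (5 - 1*70) - (-2)*(29 - ⅔)/3 = (5 - 70) - (-2)*85/(3*3) = -65 - 1*(-170/9) = -65 + 170/9 = -415/9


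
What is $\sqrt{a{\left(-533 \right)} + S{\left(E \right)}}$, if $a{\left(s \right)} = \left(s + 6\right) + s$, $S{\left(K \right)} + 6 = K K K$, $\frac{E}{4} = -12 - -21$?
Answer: $\sqrt{45590} \approx 213.52$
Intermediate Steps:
$E = 36$ ($E = 4 \left(-12 - -21\right) = 4 \left(-12 + 21\right) = 4 \cdot 9 = 36$)
$S{\left(K \right)} = -6 + K^{3}$ ($S{\left(K \right)} = -6 + K K K = -6 + K^{2} K = -6 + K^{3}$)
$a{\left(s \right)} = 6 + 2 s$ ($a{\left(s \right)} = \left(6 + s\right) + s = 6 + 2 s$)
$\sqrt{a{\left(-533 \right)} + S{\left(E \right)}} = \sqrt{\left(6 + 2 \left(-533\right)\right) - \left(6 - 36^{3}\right)} = \sqrt{\left(6 - 1066\right) + \left(-6 + 46656\right)} = \sqrt{-1060 + 46650} = \sqrt{45590}$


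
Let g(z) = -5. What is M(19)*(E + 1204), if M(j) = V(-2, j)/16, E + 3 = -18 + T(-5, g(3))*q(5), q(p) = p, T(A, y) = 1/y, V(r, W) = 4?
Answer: 591/2 ≈ 295.50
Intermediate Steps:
E = -22 (E = -3 + (-18 + 5/(-5)) = -3 + (-18 - ⅕*5) = -3 + (-18 - 1) = -3 - 19 = -22)
M(j) = ¼ (M(j) = 4/16 = 4*(1/16) = ¼)
M(19)*(E + 1204) = (-22 + 1204)/4 = (¼)*1182 = 591/2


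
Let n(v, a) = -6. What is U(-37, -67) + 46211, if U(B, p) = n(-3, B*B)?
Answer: 46205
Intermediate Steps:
U(B, p) = -6
U(-37, -67) + 46211 = -6 + 46211 = 46205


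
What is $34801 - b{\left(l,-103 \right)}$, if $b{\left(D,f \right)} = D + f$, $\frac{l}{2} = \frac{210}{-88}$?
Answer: $\frac{767993}{22} \approx 34909.0$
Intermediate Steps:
$l = - \frac{105}{22}$ ($l = 2 \frac{210}{-88} = 2 \cdot 210 \left(- \frac{1}{88}\right) = 2 \left(- \frac{105}{44}\right) = - \frac{105}{22} \approx -4.7727$)
$34801 - b{\left(l,-103 \right)} = 34801 - \left(- \frac{105}{22} - 103\right) = 34801 - - \frac{2371}{22} = 34801 + \frac{2371}{22} = \frac{767993}{22}$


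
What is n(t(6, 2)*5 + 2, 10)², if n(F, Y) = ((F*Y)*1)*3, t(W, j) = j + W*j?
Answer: 4665600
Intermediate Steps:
n(F, Y) = 3*F*Y (n(F, Y) = (F*Y)*3 = 3*F*Y)
n(t(6, 2)*5 + 2, 10)² = (3*((2*(1 + 6))*5 + 2)*10)² = (3*((2*7)*5 + 2)*10)² = (3*(14*5 + 2)*10)² = (3*(70 + 2)*10)² = (3*72*10)² = 2160² = 4665600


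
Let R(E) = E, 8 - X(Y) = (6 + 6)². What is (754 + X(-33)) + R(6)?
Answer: 624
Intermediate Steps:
X(Y) = -136 (X(Y) = 8 - (6 + 6)² = 8 - 1*12² = 8 - 1*144 = 8 - 144 = -136)
(754 + X(-33)) + R(6) = (754 - 136) + 6 = 618 + 6 = 624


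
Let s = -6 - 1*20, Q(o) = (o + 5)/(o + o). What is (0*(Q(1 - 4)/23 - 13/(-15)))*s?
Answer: 0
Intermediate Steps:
Q(o) = (5 + o)/(2*o) (Q(o) = (5 + o)/((2*o)) = (5 + o)*(1/(2*o)) = (5 + o)/(2*o))
s = -26 (s = -6 - 20 = -26)
(0*(Q(1 - 4)/23 - 13/(-15)))*s = (0*(((5 + (1 - 4))/(2*(1 - 4)))/23 - 13/(-15)))*(-26) = (0*(((½)*(5 - 3)/(-3))*(1/23) - 13*(-1/15)))*(-26) = (0*(((½)*(-⅓)*2)*(1/23) + 13/15))*(-26) = (0*(-⅓*1/23 + 13/15))*(-26) = (0*(-1/69 + 13/15))*(-26) = (0*(98/115))*(-26) = 0*(-26) = 0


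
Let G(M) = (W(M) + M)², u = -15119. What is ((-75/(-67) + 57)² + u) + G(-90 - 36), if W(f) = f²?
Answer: 1113499856545/4489 ≈ 2.4805e+8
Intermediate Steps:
G(M) = (M + M²)² (G(M) = (M² + M)² = (M + M²)²)
((-75/(-67) + 57)² + u) + G(-90 - 36) = ((-75/(-67) + 57)² - 15119) + (-90 - 36)²*(1 + (-90 - 36))² = ((-75*(-1/67) + 57)² - 15119) + (-126)²*(1 - 126)² = ((75/67 + 57)² - 15119) + 15876*(-125)² = ((3894/67)² - 15119) + 15876*15625 = (15163236/4489 - 15119) + 248062500 = -52705955/4489 + 248062500 = 1113499856545/4489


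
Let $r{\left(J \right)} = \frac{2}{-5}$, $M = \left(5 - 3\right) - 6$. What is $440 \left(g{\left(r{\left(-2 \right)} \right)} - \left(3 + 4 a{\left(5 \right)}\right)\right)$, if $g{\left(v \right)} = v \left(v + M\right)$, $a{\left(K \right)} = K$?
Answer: $- \frac{46728}{5} \approx -9345.6$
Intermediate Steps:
$M = -4$ ($M = 2 - 6 = -4$)
$r{\left(J \right)} = - \frac{2}{5}$ ($r{\left(J \right)} = 2 \left(- \frac{1}{5}\right) = - \frac{2}{5}$)
$g{\left(v \right)} = v \left(-4 + v\right)$ ($g{\left(v \right)} = v \left(v - 4\right) = v \left(-4 + v\right)$)
$440 \left(g{\left(r{\left(-2 \right)} \right)} - \left(3 + 4 a{\left(5 \right)}\right)\right) = 440 \left(- \frac{2 \left(-4 - \frac{2}{5}\right)}{5} - 23\right) = 440 \left(\left(- \frac{2}{5}\right) \left(- \frac{22}{5}\right) - 23\right) = 440 \left(\frac{44}{25} - 23\right) = 440 \left(- \frac{531}{25}\right) = - \frac{46728}{5}$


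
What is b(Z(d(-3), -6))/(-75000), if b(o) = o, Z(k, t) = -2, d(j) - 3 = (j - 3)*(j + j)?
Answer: 1/37500 ≈ 2.6667e-5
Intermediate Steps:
d(j) = 3 + 2*j*(-3 + j) (d(j) = 3 + (j - 3)*(j + j) = 3 + (-3 + j)*(2*j) = 3 + 2*j*(-3 + j))
b(Z(d(-3), -6))/(-75000) = -2/(-75000) = -2*(-1/75000) = 1/37500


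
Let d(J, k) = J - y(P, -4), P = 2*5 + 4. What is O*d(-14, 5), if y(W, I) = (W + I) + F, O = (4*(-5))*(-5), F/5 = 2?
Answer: -3400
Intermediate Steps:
F = 10 (F = 5*2 = 10)
O = 100 (O = -20*(-5) = 100)
P = 14 (P = 10 + 4 = 14)
y(W, I) = 10 + I + W (y(W, I) = (W + I) + 10 = (I + W) + 10 = 10 + I + W)
d(J, k) = -20 + J (d(J, k) = J - (10 - 4 + 14) = J - 1*20 = J - 20 = -20 + J)
O*d(-14, 5) = 100*(-20 - 14) = 100*(-34) = -3400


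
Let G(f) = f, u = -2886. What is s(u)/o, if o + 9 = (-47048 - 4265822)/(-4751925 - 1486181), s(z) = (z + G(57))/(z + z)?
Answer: -2941266979/49860540808 ≈ -0.058990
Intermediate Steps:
s(z) = (57 + z)/(2*z) (s(z) = (z + 57)/(z + z) = (57 + z)/((2*z)) = (57 + z)*(1/(2*z)) = (57 + z)/(2*z))
o = -25915042/3119053 (o = -9 + (-47048 - 4265822)/(-4751925 - 1486181) = -9 - 4312870/(-6238106) = -9 - 4312870*(-1/6238106) = -9 + 2156435/3119053 = -25915042/3119053 ≈ -8.3086)
s(u)/o = ((½)*(57 - 2886)/(-2886))/(-25915042/3119053) = ((½)*(-1/2886)*(-2829))*(-3119053/25915042) = (943/1924)*(-3119053/25915042) = -2941266979/49860540808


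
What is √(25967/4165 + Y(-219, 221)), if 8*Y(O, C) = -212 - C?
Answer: 3*I*√30141170/2380 ≈ 6.9203*I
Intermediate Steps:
Y(O, C) = -53/2 - C/8 (Y(O, C) = (-212 - C)/8 = -53/2 - C/8)
√(25967/4165 + Y(-219, 221)) = √(25967/4165 + (-53/2 - ⅛*221)) = √(25967*(1/4165) + (-53/2 - 221/8)) = √(25967/4165 - 433/8) = √(-1595709/33320) = 3*I*√30141170/2380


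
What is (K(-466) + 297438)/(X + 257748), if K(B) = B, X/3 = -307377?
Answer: -296972/664383 ≈ -0.44699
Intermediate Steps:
X = -922131 (X = 3*(-307377) = -922131)
(K(-466) + 297438)/(X + 257748) = (-466 + 297438)/(-922131 + 257748) = 296972/(-664383) = 296972*(-1/664383) = -296972/664383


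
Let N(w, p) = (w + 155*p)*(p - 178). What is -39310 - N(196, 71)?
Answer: 1159197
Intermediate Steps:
N(w, p) = (-178 + p)*(w + 155*p) (N(w, p) = (w + 155*p)*(-178 + p) = (-178 + p)*(w + 155*p))
-39310 - N(196, 71) = -39310 - (-27590*71 - 178*196 + 155*71² + 71*196) = -39310 - (-1958890 - 34888 + 155*5041 + 13916) = -39310 - (-1958890 - 34888 + 781355 + 13916) = -39310 - 1*(-1198507) = -39310 + 1198507 = 1159197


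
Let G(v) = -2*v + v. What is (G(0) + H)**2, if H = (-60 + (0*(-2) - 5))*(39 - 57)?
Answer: 1368900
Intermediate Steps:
G(v) = -v (G(v) = -2*v + v = -v)
H = 1170 (H = (-60 + (0 - 5))*(-18) = (-60 - 5)*(-18) = -65*(-18) = 1170)
(G(0) + H)**2 = (-1*0 + 1170)**2 = (0 + 1170)**2 = 1170**2 = 1368900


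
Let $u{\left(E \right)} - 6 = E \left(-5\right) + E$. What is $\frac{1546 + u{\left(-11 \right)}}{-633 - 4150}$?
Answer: $- \frac{1596}{4783} \approx -0.33368$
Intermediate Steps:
$u{\left(E \right)} = 6 - 4 E$ ($u{\left(E \right)} = 6 + \left(E \left(-5\right) + E\right) = 6 + \left(- 5 E + E\right) = 6 - 4 E$)
$\frac{1546 + u{\left(-11 \right)}}{-633 - 4150} = \frac{1546 + \left(6 - -44\right)}{-633 - 4150} = \frac{1546 + \left(6 + 44\right)}{-4783} = \left(1546 + 50\right) \left(- \frac{1}{4783}\right) = 1596 \left(- \frac{1}{4783}\right) = - \frac{1596}{4783}$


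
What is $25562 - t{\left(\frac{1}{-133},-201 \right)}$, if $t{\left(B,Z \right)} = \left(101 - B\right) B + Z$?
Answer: $\frac{455735141}{17689} \approx 25764.0$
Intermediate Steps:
$t{\left(B,Z \right)} = Z + B \left(101 - B\right)$ ($t{\left(B,Z \right)} = B \left(101 - B\right) + Z = Z + B \left(101 - B\right)$)
$25562 - t{\left(\frac{1}{-133},-201 \right)} = 25562 - \left(-201 - \left(\frac{1}{-133}\right)^{2} + \frac{101}{-133}\right) = 25562 - \left(-201 - \left(- \frac{1}{133}\right)^{2} + 101 \left(- \frac{1}{133}\right)\right) = 25562 - \left(-201 - \frac{1}{17689} - \frac{101}{133}\right) = 25562 - - \frac{3568923}{17689} = 25562 + \frac{3568923}{17689} = \frac{455735141}{17689}$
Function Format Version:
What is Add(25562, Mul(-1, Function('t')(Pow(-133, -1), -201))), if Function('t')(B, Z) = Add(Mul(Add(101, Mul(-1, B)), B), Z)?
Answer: Rational(455735141, 17689) ≈ 25764.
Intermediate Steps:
Function('t')(B, Z) = Add(Z, Mul(B, Add(101, Mul(-1, B)))) (Function('t')(B, Z) = Add(Mul(B, Add(101, Mul(-1, B))), Z) = Add(Z, Mul(B, Add(101, Mul(-1, B)))))
Add(25562, Mul(-1, Function('t')(Pow(-133, -1), -201))) = Add(25562, Mul(-1, Add(-201, Mul(-1, Pow(Pow(-133, -1), 2)), Mul(101, Pow(-133, -1))))) = Add(25562, Mul(-1, Add(-201, Mul(-1, Pow(Rational(-1, 133), 2)), Mul(101, Rational(-1, 133))))) = Add(25562, Mul(-1, Add(-201, Mul(-1, Rational(1, 17689)), Rational(-101, 133)))) = Add(25562, Mul(-1, Add(-201, Rational(-1, 17689), Rational(-101, 133)))) = Add(25562, Mul(-1, Rational(-3568923, 17689))) = Add(25562, Rational(3568923, 17689)) = Rational(455735141, 17689)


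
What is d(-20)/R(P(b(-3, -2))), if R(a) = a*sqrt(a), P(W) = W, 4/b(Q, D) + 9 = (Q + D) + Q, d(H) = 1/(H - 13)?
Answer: -17*I*sqrt(17)/264 ≈ -0.2655*I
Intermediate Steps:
d(H) = 1/(-13 + H)
b(Q, D) = 4/(-9 + D + 2*Q) (b(Q, D) = 4/(-9 + ((Q + D) + Q)) = 4/(-9 + ((D + Q) + Q)) = 4/(-9 + (D + 2*Q)) = 4/(-9 + D + 2*Q))
R(a) = a**(3/2)
d(-20)/R(P(b(-3, -2))) = 1/((-13 - 20)*((4/(-9 - 2 + 2*(-3)))**(3/2))) = 1/((-33)*((4/(-9 - 2 - 6))**(3/2))) = -(17*I*sqrt(17))/8/33 = -17*I*sqrt(17)/8/33 = -17*I*sqrt(17)/264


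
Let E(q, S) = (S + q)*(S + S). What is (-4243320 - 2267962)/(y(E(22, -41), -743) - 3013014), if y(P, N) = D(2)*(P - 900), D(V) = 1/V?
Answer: 6511282/3012685 ≈ 2.1613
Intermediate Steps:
E(q, S) = 2*S*(S + q) (E(q, S) = (S + q)*(2*S) = 2*S*(S + q))
y(P, N) = -450 + P/2 (y(P, N) = (P - 900)/2 = (-900 + P)/2 = -450 + P/2)
(-4243320 - 2267962)/(y(E(22, -41), -743) - 3013014) = (-4243320 - 2267962)/((-450 + (2*(-41)*(-41 + 22))/2) - 3013014) = -6511282/((-450 + (2*(-41)*(-19))/2) - 3013014) = -6511282/((-450 + (½)*1558) - 3013014) = -6511282/((-450 + 779) - 3013014) = -6511282/(329 - 3013014) = -6511282/(-3012685) = -6511282*(-1/3012685) = 6511282/3012685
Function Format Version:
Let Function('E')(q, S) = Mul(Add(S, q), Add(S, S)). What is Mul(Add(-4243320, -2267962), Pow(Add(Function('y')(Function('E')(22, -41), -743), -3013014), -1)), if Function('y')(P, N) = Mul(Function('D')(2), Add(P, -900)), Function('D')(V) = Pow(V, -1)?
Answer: Rational(6511282, 3012685) ≈ 2.1613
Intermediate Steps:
Function('E')(q, S) = Mul(2, S, Add(S, q)) (Function('E')(q, S) = Mul(Add(S, q), Mul(2, S)) = Mul(2, S, Add(S, q)))
Function('y')(P, N) = Add(-450, Mul(Rational(1, 2), P)) (Function('y')(P, N) = Mul(Pow(2, -1), Add(P, -900)) = Mul(Rational(1, 2), Add(-900, P)) = Add(-450, Mul(Rational(1, 2), P)))
Mul(Add(-4243320, -2267962), Pow(Add(Function('y')(Function('E')(22, -41), -743), -3013014), -1)) = Mul(Add(-4243320, -2267962), Pow(Add(Add(-450, Mul(Rational(1, 2), Mul(2, -41, Add(-41, 22)))), -3013014), -1)) = Mul(-6511282, Pow(Add(Add(-450, Mul(Rational(1, 2), Mul(2, -41, -19))), -3013014), -1)) = Mul(-6511282, Pow(Add(Add(-450, Mul(Rational(1, 2), 1558)), -3013014), -1)) = Mul(-6511282, Pow(Add(Add(-450, 779), -3013014), -1)) = Mul(-6511282, Pow(Add(329, -3013014), -1)) = Mul(-6511282, Pow(-3012685, -1)) = Mul(-6511282, Rational(-1, 3012685)) = Rational(6511282, 3012685)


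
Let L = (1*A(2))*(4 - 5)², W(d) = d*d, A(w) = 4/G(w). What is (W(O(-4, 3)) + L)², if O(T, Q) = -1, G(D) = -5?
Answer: 1/25 ≈ 0.040000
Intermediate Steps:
A(w) = -⅘ (A(w) = 4/(-5) = 4*(-⅕) = -⅘)
W(d) = d²
L = -⅘ (L = (1*(-⅘))*(4 - 5)² = -⅘*(-1)² = -⅘*1 = -⅘ ≈ -0.80000)
(W(O(-4, 3)) + L)² = ((-1)² - ⅘)² = (1 - ⅘)² = (⅕)² = 1/25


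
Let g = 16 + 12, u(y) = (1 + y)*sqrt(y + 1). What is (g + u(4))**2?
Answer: 909 + 280*sqrt(5) ≈ 1535.1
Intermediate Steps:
u(y) = (1 + y)**(3/2) (u(y) = (1 + y)*sqrt(1 + y) = (1 + y)**(3/2))
g = 28
(g + u(4))**2 = (28 + (1 + 4)**(3/2))**2 = (28 + 5**(3/2))**2 = (28 + 5*sqrt(5))**2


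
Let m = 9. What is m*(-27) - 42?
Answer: -285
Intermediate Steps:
m*(-27) - 42 = 9*(-27) - 42 = -243 - 42 = -285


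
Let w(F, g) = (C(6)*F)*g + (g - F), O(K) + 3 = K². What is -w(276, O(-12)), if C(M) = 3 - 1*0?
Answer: -116613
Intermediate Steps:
C(M) = 3 (C(M) = 3 + 0 = 3)
O(K) = -3 + K²
w(F, g) = g - F + 3*F*g (w(F, g) = (3*F)*g + (g - F) = 3*F*g + (g - F) = g - F + 3*F*g)
-w(276, O(-12)) = -((-3 + (-12)²) - 1*276 + 3*276*(-3 + (-12)²)) = -((-3 + 144) - 276 + 3*276*(-3 + 144)) = -(141 - 276 + 3*276*141) = -(141 - 276 + 116748) = -1*116613 = -116613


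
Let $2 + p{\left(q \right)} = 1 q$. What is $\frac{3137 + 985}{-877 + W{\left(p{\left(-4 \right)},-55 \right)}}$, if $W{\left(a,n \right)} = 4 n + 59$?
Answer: $- \frac{687}{173} \approx -3.9711$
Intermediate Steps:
$p{\left(q \right)} = -2 + q$ ($p{\left(q \right)} = -2 + 1 q = -2 + q$)
$W{\left(a,n \right)} = 59 + 4 n$
$\frac{3137 + 985}{-877 + W{\left(p{\left(-4 \right)},-55 \right)}} = \frac{3137 + 985}{-877 + \left(59 + 4 \left(-55\right)\right)} = \frac{4122}{-877 + \left(59 - 220\right)} = \frac{4122}{-877 - 161} = \frac{4122}{-1038} = 4122 \left(- \frac{1}{1038}\right) = - \frac{687}{173}$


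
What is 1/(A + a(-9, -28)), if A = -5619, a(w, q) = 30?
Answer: -1/5589 ≈ -0.00017892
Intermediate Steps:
1/(A + a(-9, -28)) = 1/(-5619 + 30) = 1/(-5589) = -1/5589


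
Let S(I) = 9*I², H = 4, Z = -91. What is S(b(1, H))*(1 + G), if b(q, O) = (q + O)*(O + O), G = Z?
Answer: -1296000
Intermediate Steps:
G = -91
b(q, O) = 2*O*(O + q) (b(q, O) = (O + q)*(2*O) = 2*O*(O + q))
S(b(1, H))*(1 + G) = (9*(2*4*(4 + 1))²)*(1 - 91) = (9*(2*4*5)²)*(-90) = (9*40²)*(-90) = (9*1600)*(-90) = 14400*(-90) = -1296000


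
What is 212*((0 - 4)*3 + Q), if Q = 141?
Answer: 27348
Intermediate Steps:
212*((0 - 4)*3 + Q) = 212*((0 - 4)*3 + 141) = 212*(-4*3 + 141) = 212*(-12 + 141) = 212*129 = 27348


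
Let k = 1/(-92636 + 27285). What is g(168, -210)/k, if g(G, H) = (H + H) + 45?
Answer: 24506625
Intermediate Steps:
g(G, H) = 45 + 2*H (g(G, H) = 2*H + 45 = 45 + 2*H)
k = -1/65351 (k = 1/(-65351) = -1/65351 ≈ -1.5302e-5)
g(168, -210)/k = (45 + 2*(-210))/(-1/65351) = (45 - 420)*(-65351) = -375*(-65351) = 24506625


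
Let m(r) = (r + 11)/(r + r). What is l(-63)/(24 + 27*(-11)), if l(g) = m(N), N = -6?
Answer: 5/3276 ≈ 0.0015263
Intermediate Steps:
m(r) = (11 + r)/(2*r) (m(r) = (11 + r)/((2*r)) = (11 + r)*(1/(2*r)) = (11 + r)/(2*r))
l(g) = -5/12 (l(g) = (1/2)*(11 - 6)/(-6) = (1/2)*(-1/6)*5 = -5/12)
l(-63)/(24 + 27*(-11)) = -5/(12*(24 + 27*(-11))) = -5/(12*(24 - 297)) = -5/12/(-273) = -5/12*(-1/273) = 5/3276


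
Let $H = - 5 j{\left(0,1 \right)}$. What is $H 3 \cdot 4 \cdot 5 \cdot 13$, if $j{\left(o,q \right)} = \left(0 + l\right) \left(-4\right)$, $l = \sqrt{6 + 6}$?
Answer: $31200 \sqrt{3} \approx 54040.0$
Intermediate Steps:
$l = 2 \sqrt{3}$ ($l = \sqrt{12} = 2 \sqrt{3} \approx 3.4641$)
$j{\left(o,q \right)} = - 8 \sqrt{3}$ ($j{\left(o,q \right)} = \left(0 + 2 \sqrt{3}\right) \left(-4\right) = 2 \sqrt{3} \left(-4\right) = - 8 \sqrt{3}$)
$H = 40 \sqrt{3}$ ($H = - 5 \left(- 8 \sqrt{3}\right) = 40 \sqrt{3} \approx 69.282$)
$H 3 \cdot 4 \cdot 5 \cdot 13 = 40 \sqrt{3} \cdot 3 \cdot 4 \cdot 5 \cdot 13 = 40 \sqrt{3} \cdot 12 \cdot 5 \cdot 13 = 40 \sqrt{3} \cdot 60 \cdot 13 = 2400 \sqrt{3} \cdot 13 = 31200 \sqrt{3}$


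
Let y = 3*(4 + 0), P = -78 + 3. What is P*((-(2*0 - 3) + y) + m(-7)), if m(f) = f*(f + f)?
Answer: -8475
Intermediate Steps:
P = -75
y = 12 (y = 3*4 = 12)
m(f) = 2*f² (m(f) = f*(2*f) = 2*f²)
P*((-(2*0 - 3) + y) + m(-7)) = -75*((-(2*0 - 3) + 12) + 2*(-7)²) = -75*((-(0 - 3) + 12) + 2*49) = -75*((-1*(-3) + 12) + 98) = -75*((3 + 12) + 98) = -75*(15 + 98) = -75*113 = -8475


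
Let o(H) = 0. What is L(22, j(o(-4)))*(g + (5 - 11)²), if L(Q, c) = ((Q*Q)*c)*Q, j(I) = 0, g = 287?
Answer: 0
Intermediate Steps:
L(Q, c) = c*Q³ (L(Q, c) = (Q²*c)*Q = (c*Q²)*Q = c*Q³)
L(22, j(o(-4)))*(g + (5 - 11)²) = (0*22³)*(287 + (5 - 11)²) = (0*10648)*(287 + (-6)²) = 0*(287 + 36) = 0*323 = 0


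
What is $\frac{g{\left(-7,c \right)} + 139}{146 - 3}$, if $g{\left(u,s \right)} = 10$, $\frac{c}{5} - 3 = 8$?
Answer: $\frac{149}{143} \approx 1.042$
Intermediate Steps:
$c = 55$ ($c = 15 + 5 \cdot 8 = 15 + 40 = 55$)
$\frac{g{\left(-7,c \right)} + 139}{146 - 3} = \frac{10 + 139}{146 - 3} = \frac{149}{143}$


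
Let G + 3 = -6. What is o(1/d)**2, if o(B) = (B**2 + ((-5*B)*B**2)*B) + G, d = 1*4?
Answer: 5257849/65536 ≈ 80.228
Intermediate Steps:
G = -9 (G = -3 - 6 = -9)
d = 4
o(B) = -9 + B**2 - 5*B**4 (o(B) = (B**2 + ((-5*B)*B**2)*B) - 9 = (B**2 + (-5*B**3)*B) - 9 = (B**2 - 5*B**4) - 9 = -9 + B**2 - 5*B**4)
o(1/d)**2 = (-9 + (1/4)**2 - 5*(1/4)**4)**2 = (-9 + 1/16 - 5*1/256)**2 = (-9 + 1/16 - 5/256)**2 = (-2293/256)**2 = 5257849/65536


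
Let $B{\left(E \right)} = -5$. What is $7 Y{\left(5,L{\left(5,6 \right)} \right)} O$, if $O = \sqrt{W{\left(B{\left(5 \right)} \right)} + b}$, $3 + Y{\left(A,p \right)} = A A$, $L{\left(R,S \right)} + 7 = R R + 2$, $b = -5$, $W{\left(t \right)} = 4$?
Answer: $154 i \approx 154.0 i$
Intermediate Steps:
$L{\left(R,S \right)} = -5 + R^{2}$ ($L{\left(R,S \right)} = -7 + \left(R R + 2\right) = -7 + \left(R^{2} + 2\right) = -7 + \left(2 + R^{2}\right) = -5 + R^{2}$)
$Y{\left(A,p \right)} = -3 + A^{2}$ ($Y{\left(A,p \right)} = -3 + A A = -3 + A^{2}$)
$O = i$ ($O = \sqrt{4 - 5} = \sqrt{-1} = i \approx 1.0 i$)
$7 Y{\left(5,L{\left(5,6 \right)} \right)} O = 7 \left(-3 + 5^{2}\right) i = 7 \left(-3 + 25\right) i = 7 \cdot 22 i = 154 i$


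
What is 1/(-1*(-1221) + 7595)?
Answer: 1/8816 ≈ 0.00011343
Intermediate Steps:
1/(-1*(-1221) + 7595) = 1/(1221 + 7595) = 1/8816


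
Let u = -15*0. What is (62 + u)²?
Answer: 3844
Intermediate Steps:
u = 0
(62 + u)² = (62 + 0)² = 62² = 3844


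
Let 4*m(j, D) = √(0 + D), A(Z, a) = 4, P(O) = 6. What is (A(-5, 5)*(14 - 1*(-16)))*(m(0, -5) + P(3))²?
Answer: 8565/2 + 360*I*√5 ≈ 4282.5 + 804.98*I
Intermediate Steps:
m(j, D) = √D/4 (m(j, D) = √(0 + D)/4 = √D/4)
(A(-5, 5)*(14 - 1*(-16)))*(m(0, -5) + P(3))² = (4*(14 - 1*(-16)))*(√(-5)/4 + 6)² = (4*(14 + 16))*((I*√5)/4 + 6)² = (4*30)*(I*√5/4 + 6)² = 120*(6 + I*√5/4)²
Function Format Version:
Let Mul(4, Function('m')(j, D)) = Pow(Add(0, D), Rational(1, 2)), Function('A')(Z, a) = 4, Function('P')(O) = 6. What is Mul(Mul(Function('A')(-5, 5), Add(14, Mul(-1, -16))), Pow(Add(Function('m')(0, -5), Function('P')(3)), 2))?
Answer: Add(Rational(8565, 2), Mul(360, I, Pow(5, Rational(1, 2)))) ≈ Add(4282.5, Mul(804.98, I))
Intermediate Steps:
Function('m')(j, D) = Mul(Rational(1, 4), Pow(D, Rational(1, 2))) (Function('m')(j, D) = Mul(Rational(1, 4), Pow(Add(0, D), Rational(1, 2))) = Mul(Rational(1, 4), Pow(D, Rational(1, 2))))
Mul(Mul(Function('A')(-5, 5), Add(14, Mul(-1, -16))), Pow(Add(Function('m')(0, -5), Function('P')(3)), 2)) = Mul(Mul(4, Add(14, Mul(-1, -16))), Pow(Add(Mul(Rational(1, 4), Pow(-5, Rational(1, 2))), 6), 2)) = Mul(Mul(4, Add(14, 16)), Pow(Add(Mul(Rational(1, 4), Mul(I, Pow(5, Rational(1, 2)))), 6), 2)) = Mul(Mul(4, 30), Pow(Add(Mul(Rational(1, 4), I, Pow(5, Rational(1, 2))), 6), 2)) = Mul(120, Pow(Add(6, Mul(Rational(1, 4), I, Pow(5, Rational(1, 2)))), 2))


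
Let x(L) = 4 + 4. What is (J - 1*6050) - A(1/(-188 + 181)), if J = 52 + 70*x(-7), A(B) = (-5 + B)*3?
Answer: -37958/7 ≈ -5422.6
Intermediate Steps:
x(L) = 8
A(B) = -15 + 3*B
J = 612 (J = 52 + 70*8 = 52 + 560 = 612)
(J - 1*6050) - A(1/(-188 + 181)) = (612 - 1*6050) - (-15 + 3/(-188 + 181)) = (612 - 6050) - (-15 + 3/(-7)) = -5438 - (-15 + 3*(-⅐)) = -5438 - (-15 - 3/7) = -5438 - 1*(-108/7) = -5438 + 108/7 = -37958/7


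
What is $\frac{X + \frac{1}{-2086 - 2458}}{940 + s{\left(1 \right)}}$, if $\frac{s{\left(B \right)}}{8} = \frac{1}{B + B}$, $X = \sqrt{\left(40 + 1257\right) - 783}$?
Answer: $- \frac{1}{4289536} + \frac{\sqrt{514}}{944} \approx 0.024016$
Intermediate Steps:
$X = \sqrt{514}$ ($X = \sqrt{1297 - 783} = \sqrt{514} \approx 22.672$)
$s{\left(B \right)} = \frac{4}{B}$ ($s{\left(B \right)} = \frac{8}{B + B} = \frac{8}{2 B} = 8 \frac{1}{2 B} = \frac{4}{B}$)
$\frac{X + \frac{1}{-2086 - 2458}}{940 + s{\left(1 \right)}} = \frac{\sqrt{514} + \frac{1}{-2086 - 2458}}{940 + \frac{4}{1}} = \frac{\sqrt{514} + \frac{1}{-2086 - 2458}}{940 + 4 \cdot 1} = \frac{\sqrt{514} + \frac{1}{-2086 - 2458}}{940 + 4} = \frac{\sqrt{514} + \frac{1}{-4544}}{944} = \left(\sqrt{514} - \frac{1}{4544}\right) \frac{1}{944} = \left(- \frac{1}{4544} + \sqrt{514}\right) \frac{1}{944} = - \frac{1}{4289536} + \frac{\sqrt{514}}{944}$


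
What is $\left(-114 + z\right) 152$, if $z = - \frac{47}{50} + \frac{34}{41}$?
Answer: $- \frac{17778452}{1025} \approx -17345.0$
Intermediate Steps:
$z = - \frac{227}{2050}$ ($z = \left(-47\right) \frac{1}{50} + 34 \cdot \frac{1}{41} = - \frac{47}{50} + \frac{34}{41} = - \frac{227}{2050} \approx -0.11073$)
$\left(-114 + z\right) 152 = \left(-114 - \frac{227}{2050}\right) 152 = \left(- \frac{233927}{2050}\right) 152 = - \frac{17778452}{1025}$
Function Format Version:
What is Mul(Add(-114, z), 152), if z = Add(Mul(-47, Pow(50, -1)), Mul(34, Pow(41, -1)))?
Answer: Rational(-17778452, 1025) ≈ -17345.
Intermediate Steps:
z = Rational(-227, 2050) (z = Add(Mul(-47, Rational(1, 50)), Mul(34, Rational(1, 41))) = Add(Rational(-47, 50), Rational(34, 41)) = Rational(-227, 2050) ≈ -0.11073)
Mul(Add(-114, z), 152) = Mul(Add(-114, Rational(-227, 2050)), 152) = Mul(Rational(-233927, 2050), 152) = Rational(-17778452, 1025)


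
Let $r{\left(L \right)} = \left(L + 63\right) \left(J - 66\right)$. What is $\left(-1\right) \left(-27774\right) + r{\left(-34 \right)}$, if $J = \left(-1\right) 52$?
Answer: $24352$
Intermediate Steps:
$J = -52$
$r{\left(L \right)} = -7434 - 118 L$ ($r{\left(L \right)} = \left(L + 63\right) \left(-52 - 66\right) = \left(63 + L\right) \left(-118\right) = -7434 - 118 L$)
$\left(-1\right) \left(-27774\right) + r{\left(-34 \right)} = \left(-1\right) \left(-27774\right) - 3422 = 27774 + \left(-7434 + 4012\right) = 27774 - 3422 = 24352$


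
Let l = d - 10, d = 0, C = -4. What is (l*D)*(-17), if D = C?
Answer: -680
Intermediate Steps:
D = -4
l = -10 (l = 0 - 10 = -10)
(l*D)*(-17) = -10*(-4)*(-17) = 40*(-17) = -680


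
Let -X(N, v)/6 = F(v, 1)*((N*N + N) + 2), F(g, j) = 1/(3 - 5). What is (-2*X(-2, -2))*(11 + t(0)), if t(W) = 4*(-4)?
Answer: 120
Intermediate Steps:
F(g, j) = -1/2 (F(g, j) = 1/(-2) = -1/2)
t(W) = -16
X(N, v) = 6 + 3*N + 3*N**2 (X(N, v) = -(-3)*((N*N + N) + 2) = -(-3)*((N**2 + N) + 2) = -(-3)*((N + N**2) + 2) = -(-3)*(2 + N + N**2) = -6*(-1 - N/2 - N**2/2) = 6 + 3*N + 3*N**2)
(-2*X(-2, -2))*(11 + t(0)) = (-2*(6 + 3*(-2) + 3*(-2)**2))*(11 - 16) = -2*(6 - 6 + 3*4)*(-5) = -2*(6 - 6 + 12)*(-5) = -2*12*(-5) = -24*(-5) = 120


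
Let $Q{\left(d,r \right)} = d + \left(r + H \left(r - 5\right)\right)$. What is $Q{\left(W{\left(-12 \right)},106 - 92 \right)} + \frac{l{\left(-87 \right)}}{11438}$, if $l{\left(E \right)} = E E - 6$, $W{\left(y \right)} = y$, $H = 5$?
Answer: $\frac{545149}{11438} \approx 47.661$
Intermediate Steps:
$l{\left(E \right)} = -6 + E^{2}$ ($l{\left(E \right)} = E^{2} - 6 = -6 + E^{2}$)
$Q{\left(d,r \right)} = -25 + d + 6 r$ ($Q{\left(d,r \right)} = d + \left(r + 5 \left(r - 5\right)\right) = d + \left(r + 5 \left(-5 + r\right)\right) = d + \left(r + \left(-25 + 5 r\right)\right) = d + \left(-25 + 6 r\right) = -25 + d + 6 r$)
$Q{\left(W{\left(-12 \right)},106 - 92 \right)} + \frac{l{\left(-87 \right)}}{11438} = \left(-25 - 12 + 6 \left(106 - 92\right)\right) + \frac{-6 + \left(-87\right)^{2}}{11438} = \left(-25 - 12 + 6 \cdot 14\right) + \left(-6 + 7569\right) \frac{1}{11438} = \left(-25 - 12 + 84\right) + 7563 \cdot \frac{1}{11438} = 47 + \frac{7563}{11438} = \frac{545149}{11438}$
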